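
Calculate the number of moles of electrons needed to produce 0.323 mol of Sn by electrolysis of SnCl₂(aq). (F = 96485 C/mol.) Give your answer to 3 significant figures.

Sn²⁺ + 2e⁻ → Sn, so n(e⁻) = 2 × 0.323 = 0.6460 mol

0.646 mol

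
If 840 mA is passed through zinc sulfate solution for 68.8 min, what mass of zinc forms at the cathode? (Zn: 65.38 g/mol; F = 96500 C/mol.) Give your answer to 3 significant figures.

1.17 g

Q = 0.840 A × 4128 s = 3468 C
n(e⁻) = Q/F = 3468/96500 = 0.03594 mol
Zn²⁺ + 2e⁻ → Zn, so n(Zn) = 0.03594 / 2 = 0.01797 mol
m = 0.01797 × 65.38 = 1.17 g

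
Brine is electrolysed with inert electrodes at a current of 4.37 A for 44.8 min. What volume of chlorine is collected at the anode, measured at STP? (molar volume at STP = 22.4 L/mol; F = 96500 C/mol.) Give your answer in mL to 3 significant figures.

Charge passed = 4.37 × 2688 = 11750 C
n(e⁻) = 11750 / 96500 = 0.1218 mol
2Cl⁻ → Cl₂ + 2e⁻, so n(Cl₂) = 0.1218 / 2 = 0.06090 mol
V = 0.06090 × 22.4 = 1.364 L
= 1360 mL

1360 mL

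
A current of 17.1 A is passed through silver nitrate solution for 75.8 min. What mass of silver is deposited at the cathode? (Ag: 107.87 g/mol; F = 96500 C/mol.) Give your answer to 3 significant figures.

86.9 g

Q = 17.1 A × 4548 s = 77770 C
n(e⁻) = 77770 / 96500 = 0.8059 mol
Ag⁺ + e⁻ → Ag, so n(Ag) = 0.8059 mol
m = 0.8059 × 107.87 = 86.9 g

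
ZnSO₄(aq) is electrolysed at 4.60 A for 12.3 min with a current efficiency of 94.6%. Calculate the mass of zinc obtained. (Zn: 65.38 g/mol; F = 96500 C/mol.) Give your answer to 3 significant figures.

Q = 4.60 × 738 = 3395 C
n(e⁻) = 3395 / 96500 = 0.03518 mol
Zn²⁺ + 2e⁻ → Zn, so theoretical m(Zn) = 0.01759 × 65.38 = 1.150 g
Actual mass = 94.6% × 1.150 = 1.09 g

1.09 g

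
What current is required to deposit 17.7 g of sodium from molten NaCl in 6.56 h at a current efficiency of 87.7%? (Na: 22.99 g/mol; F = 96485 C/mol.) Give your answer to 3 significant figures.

n(Na) = 17.7 / 22.99 = 0.7699 mol
Na⁺ + e⁻ → Na, so n(e⁻) = 0.7699 mol
Q = 0.7699 × 96485 / 0.877 = 84700 C
I = Q / t = 84700 / 23616 s = 3.59 A

3.59 A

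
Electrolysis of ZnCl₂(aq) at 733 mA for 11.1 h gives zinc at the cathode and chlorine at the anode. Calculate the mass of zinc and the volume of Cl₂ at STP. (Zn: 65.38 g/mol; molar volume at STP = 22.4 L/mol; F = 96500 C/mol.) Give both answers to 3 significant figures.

Q = 0.733 × 39960 = 29290 C; n(e⁻) = 29290 / 96500 = 0.3035 mol
Cathode: Zn²⁺ + 2e⁻ → Zn → n(Zn) = 0.3035/2 = 0.1518 mol → 9.92 g
Anode: 2Cl⁻ → Cl₂ + 2e⁻ → n(Cl₂) = 0.3035/2 = 0.1518 mol → 3.40 L

9.92 g Zn; 3.40 L Cl₂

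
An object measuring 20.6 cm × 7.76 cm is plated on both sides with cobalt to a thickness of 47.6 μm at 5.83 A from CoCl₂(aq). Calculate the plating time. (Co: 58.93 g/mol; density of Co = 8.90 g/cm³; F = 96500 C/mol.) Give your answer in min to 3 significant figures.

127 min

Plated area = 2 × 20.6 × 7.76 = 319.7 cm²
Volume = 319.7 × 47.6×10⁻⁴ cm = 1.522 cm³
m(Co) = 1.522 × 8.90 = 13.55 g
n(Co) = 13.55 / 58.93 = 0.2299 mol; n(e⁻) = 2 × 0.2299 = 0.4598 mol
Q = 0.4598 × 96500 = 44370 C
t = 44370 / 5.83 = 7611 s = 127 min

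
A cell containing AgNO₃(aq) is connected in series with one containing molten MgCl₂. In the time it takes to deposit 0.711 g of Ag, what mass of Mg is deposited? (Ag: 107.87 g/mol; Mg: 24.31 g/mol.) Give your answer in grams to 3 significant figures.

n(Ag) = 0.711 / 107.87 = 0.006591 mol
Ag⁺ + e⁻ → Ag, so n(e⁻) = 0.006591 mol
In series, the same 0.006591 mol of electrons flows through the second cell.
Mg²⁺ + 2e⁻ → Mg, so n(Mg) = 0.006591 / 2 = 0.003296 mol
m(Mg) = 0.003296 × 24.31 = 0.0801 g

0.0801 g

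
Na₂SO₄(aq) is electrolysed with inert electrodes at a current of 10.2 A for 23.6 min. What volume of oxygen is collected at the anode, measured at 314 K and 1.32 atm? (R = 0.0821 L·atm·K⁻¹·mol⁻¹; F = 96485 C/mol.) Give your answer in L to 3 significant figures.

0.731 L

Q = 10.2 A × 1416 s = 14440 C
Moles of electrons = 14440 / 96485 = 0.1497 mol
2H₂O → O₂ + 4H⁺ + 4e⁻, so n(O₂) = 0.1497 / 4 = 0.03743 mol
V = nRT/P = 0.03743 × 0.0821 × 314 / 1.32 = 0.7310 L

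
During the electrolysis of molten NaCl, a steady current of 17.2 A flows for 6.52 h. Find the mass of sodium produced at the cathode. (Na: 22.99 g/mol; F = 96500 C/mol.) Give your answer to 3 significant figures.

96.2 g

Q = It = 17.2 × 23472 = 4.037×10^5 C
n(e⁻) = 4.037×10^5 / 96500 = 4.183 mol
Na⁺ + e⁻ → Na, so n(Na) = 4.183 mol
m = 4.183 × 22.99 = 96.2 g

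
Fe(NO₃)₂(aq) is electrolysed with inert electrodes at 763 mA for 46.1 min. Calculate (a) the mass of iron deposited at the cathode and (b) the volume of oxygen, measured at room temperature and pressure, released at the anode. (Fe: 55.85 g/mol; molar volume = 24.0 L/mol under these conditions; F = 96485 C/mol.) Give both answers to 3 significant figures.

Q = 0.763 × 2766 = 2110 C; n(e⁻) = 2110 / 96485 = 0.02187 mol
Cathode: Fe²⁺ + 2e⁻ → Fe → n(Fe) = 0.02187/2 = 0.01094 mol → 0.611 g
Anode: 2H₂O → O₂ + 4H⁺ + 4e⁻ → n(O₂) = 0.02187/4 = 0.005468 mol → 0.131 L

0.611 g Fe; 0.131 L O₂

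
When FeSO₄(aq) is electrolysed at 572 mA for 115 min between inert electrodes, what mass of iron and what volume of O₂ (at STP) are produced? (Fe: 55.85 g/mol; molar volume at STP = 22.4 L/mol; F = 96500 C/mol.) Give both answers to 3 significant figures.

1.14 g Fe; 0.229 L O₂

Q = 0.572 × 6900 = 3947 C; n(e⁻) = 3947 / 96500 = 0.04090 mol
Cathode: Fe²⁺ + 2e⁻ → Fe → n(Fe) = 0.04090/2 = 0.02045 mol → 1.14 g
Anode: 2H₂O → O₂ + 4H⁺ + 4e⁻ → n(O₂) = 0.04090/4 = 0.01023 mol → 0.229 L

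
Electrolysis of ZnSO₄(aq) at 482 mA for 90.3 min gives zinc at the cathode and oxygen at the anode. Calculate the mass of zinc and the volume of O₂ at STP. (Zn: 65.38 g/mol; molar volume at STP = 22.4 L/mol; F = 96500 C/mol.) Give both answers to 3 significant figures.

0.885 g Zn; 0.152 L O₂

Q = 0.482 × 5418 = 2611 C; n(e⁻) = 2611 / 96500 = 0.02706 mol
Cathode: Zn²⁺ + 2e⁻ → Zn → n(Zn) = 0.02706/2 = 0.01353 mol → 0.885 g
Anode: 2H₂O → O₂ + 4H⁺ + 4e⁻ → n(O₂) = 0.02706/4 = 0.006765 mol → 0.152 L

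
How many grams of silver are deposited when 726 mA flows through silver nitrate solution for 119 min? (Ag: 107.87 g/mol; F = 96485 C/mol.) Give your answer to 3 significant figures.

Q = 0.726 A × 7140 s = 5184 C
n(e⁻) = Q/F = 5184/96485 = 0.05373 mol
Ag⁺ + e⁻ → Ag, so n(Ag) = 0.05373 mol
m = 0.05373 × 107.87 = 5.80 g

5.80 g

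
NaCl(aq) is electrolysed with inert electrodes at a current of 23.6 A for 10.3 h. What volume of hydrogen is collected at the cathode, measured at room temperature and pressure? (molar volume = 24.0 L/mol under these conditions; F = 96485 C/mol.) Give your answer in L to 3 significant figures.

109 L

Q = It = 23.6 × 37080 = 8.751×10^5 C
n(e⁻) = Q/F = 8.751×10^5/96485 = 9.070 mol
2H⁺ + 2e⁻ → H₂, so n(H₂) = 9.070 / 2 = 4.535 mol
V = 4.535 × 24.0 = 108.8 L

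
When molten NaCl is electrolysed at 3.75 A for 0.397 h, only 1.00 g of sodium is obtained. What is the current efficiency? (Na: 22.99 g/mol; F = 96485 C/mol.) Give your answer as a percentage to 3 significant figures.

78.3%

Q = 3.75 × 1429.2 = 5360 C
n(e⁻) = 5360 / 96485 = 0.05555 mol
Na⁺ + e⁻ → Na, so theoretical n(Na) = 0.05555 mol → 1.277 g
Efficiency = 1.00 / 1.277 = 0.7831 = 78.3%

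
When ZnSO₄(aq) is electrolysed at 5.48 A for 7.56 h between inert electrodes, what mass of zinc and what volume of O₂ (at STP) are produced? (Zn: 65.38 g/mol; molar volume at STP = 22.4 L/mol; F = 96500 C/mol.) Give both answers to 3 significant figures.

50.5 g Zn; 8.65 L O₂

Q = 5.48 × 27216 = 1.491×10^5 C; n(e⁻) = 1.491×10^5 / 96500 = 1.545 mol
Cathode: Zn²⁺ + 2e⁻ → Zn → n(Zn) = 1.545/2 = 0.7725 mol → 50.5 g
Anode: 2H₂O → O₂ + 4H⁺ + 4e⁻ → n(O₂) = 1.545/4 = 0.3863 mol → 8.65 L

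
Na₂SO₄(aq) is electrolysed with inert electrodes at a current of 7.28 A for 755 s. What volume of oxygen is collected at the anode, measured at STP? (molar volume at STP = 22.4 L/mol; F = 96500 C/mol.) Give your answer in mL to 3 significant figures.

Q = 7.28 A × 755 s = 5496 C
n(e⁻) = Q/F = 5496/96500 = 0.05695 mol
2H₂O → O₂ + 4H⁺ + 4e⁻, so n(O₂) = 0.05695 / 4 = 0.01424 mol
V = 0.01424 × 22.4 = 0.3190 L
= 319 mL

319 mL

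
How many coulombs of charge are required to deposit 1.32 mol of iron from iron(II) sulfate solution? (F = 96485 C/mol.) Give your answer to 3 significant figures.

Fe²⁺ + 2e⁻ → Fe, so n(e⁻) = 2 × 1.32 = 2.640 mol
Q = 2.640 × 96485 = 2.547×10^5 C

2.55×10^5 C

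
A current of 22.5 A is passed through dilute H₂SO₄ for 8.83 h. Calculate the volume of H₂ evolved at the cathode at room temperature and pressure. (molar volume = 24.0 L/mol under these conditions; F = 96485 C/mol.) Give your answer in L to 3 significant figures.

89.0 L

Q = It = 22.5 × 31788 = 7.152×10^5 C
n(e⁻) = 7.152×10^5 / 96485 = 7.413 mol
2H⁺ + 2e⁻ → H₂, so n(H₂) = 7.413 / 2 = 3.707 mol
V = 3.707 × 24.0 = 88.97 L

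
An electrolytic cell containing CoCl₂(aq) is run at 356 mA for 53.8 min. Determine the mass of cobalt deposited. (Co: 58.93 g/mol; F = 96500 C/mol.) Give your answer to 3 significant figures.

Q = 0.356 A × 3228 s = 1149 C
n(e⁻) = 1149 / 96500 = 0.01191 mol
Co²⁺ + 2e⁻ → Co, so n(Co) = 0.01191 / 2 = 0.005955 mol
m = 0.005955 × 58.93 = 0.351 g

0.351 g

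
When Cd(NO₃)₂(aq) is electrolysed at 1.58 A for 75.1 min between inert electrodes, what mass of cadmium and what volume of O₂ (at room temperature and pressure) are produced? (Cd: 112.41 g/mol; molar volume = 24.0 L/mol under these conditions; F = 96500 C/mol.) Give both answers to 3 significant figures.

4.15 g Cd; 0.443 L O₂

Q = 1.58 × 4506 = 7119 C; n(e⁻) = 7119 / 96500 = 0.07377 mol
Cathode: Cd²⁺ + 2e⁻ → Cd → n(Cd) = 0.07377/2 = 0.03689 mol → 4.15 g
Anode: 2H₂O → O₂ + 4H⁺ + 4e⁻ → n(O₂) = 0.07377/4 = 0.01844 mol → 0.443 L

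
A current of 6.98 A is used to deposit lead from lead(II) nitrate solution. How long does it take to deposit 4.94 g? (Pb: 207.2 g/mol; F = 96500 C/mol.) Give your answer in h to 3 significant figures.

n(Pb) = 4.94 / 207.2 = 0.02384 mol
Pb²⁺ + 2e⁻ → Pb, so n(e⁻) = 2 × 0.02384 = 0.04768 mol
Q = 0.04768 × 96500 = 4601 C
t = Q / I = 4601 / 6.98 = 659.2 s = 0.183 h

0.183 h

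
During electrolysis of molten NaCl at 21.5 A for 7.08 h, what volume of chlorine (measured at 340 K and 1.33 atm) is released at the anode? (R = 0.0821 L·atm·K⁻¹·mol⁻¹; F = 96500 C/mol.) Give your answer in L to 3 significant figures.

Q = It = 21.5 × 25488 = 5.480×10^5 C
n(e⁻) = Q/F = 5.480×10^5/96500 = 5.679 mol
2Cl⁻ → Cl₂ + 2e⁻, so n(Cl₂) = 5.679 / 2 = 2.840 mol
V = nRT/P = 2.840 × 0.0821 × 340 / 1.33 = 59.61 L

59.6 L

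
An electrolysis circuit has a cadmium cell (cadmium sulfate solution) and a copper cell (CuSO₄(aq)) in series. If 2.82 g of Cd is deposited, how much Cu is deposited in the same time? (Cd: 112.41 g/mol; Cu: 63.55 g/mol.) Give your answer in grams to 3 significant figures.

n(Cd) = 2.82 / 112.41 = 0.02509 mol
Cd²⁺ + 2e⁻ → Cd, so n(e⁻) = 2 × 0.02509 = 0.05018 mol
Same current for the same time ⇒ same n(e⁻) = 0.05018 mol in both cells.
Cu²⁺ + 2e⁻ → Cu, so n(Cu) = 0.05018 / 2 = 0.02509 mol
m(Cu) = 0.02509 × 63.55 = 1.59 g

1.59 g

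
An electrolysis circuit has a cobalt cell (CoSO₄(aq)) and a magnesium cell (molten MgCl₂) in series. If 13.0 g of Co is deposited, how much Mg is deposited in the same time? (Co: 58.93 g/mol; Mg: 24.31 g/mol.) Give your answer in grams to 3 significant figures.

n(Co) = 13.0 / 58.93 = 0.2206 mol
Co²⁺ + 2e⁻ → Co, so n(e⁻) = 2 × 0.2206 = 0.4412 mol
Same current for the same time ⇒ same n(e⁻) = 0.4412 mol in both cells.
Mg²⁺ + 2e⁻ → Mg, so n(Mg) = 0.4412 / 2 = 0.2206 mol
m(Mg) = 0.2206 × 24.31 = 5.36 g

5.36 g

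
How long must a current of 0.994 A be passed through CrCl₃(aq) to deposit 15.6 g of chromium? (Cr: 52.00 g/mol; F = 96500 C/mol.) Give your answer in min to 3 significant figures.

1460 min

n(Cr) = 15.6 / 52.00 = 0.3000 mol
Cr³⁺ + 3e⁻ → Cr, so n(e⁻) = 3 × 0.3000 = 0.9000 mol
Q = 0.9000 × 96500 = 86850 C
t = Q / I = 86850 / 0.994 = 87370 s = 1460 min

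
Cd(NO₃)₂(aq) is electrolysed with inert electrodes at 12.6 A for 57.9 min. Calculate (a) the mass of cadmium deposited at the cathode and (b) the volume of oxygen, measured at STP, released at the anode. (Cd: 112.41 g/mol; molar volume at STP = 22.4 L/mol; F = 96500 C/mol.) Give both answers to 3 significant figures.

Q = 12.6 × 3474 = 43770 C; n(e⁻) = 43770 / 96500 = 0.4536 mol
Cathode: Cd²⁺ + 2e⁻ → Cd → n(Cd) = 0.4536/2 = 0.2268 mol → 25.5 g
Anode: 2H₂O → O₂ + 4H⁺ + 4e⁻ → n(O₂) = 0.4536/4 = 0.1134 mol → 2.54 L

25.5 g Cd; 2.54 L O₂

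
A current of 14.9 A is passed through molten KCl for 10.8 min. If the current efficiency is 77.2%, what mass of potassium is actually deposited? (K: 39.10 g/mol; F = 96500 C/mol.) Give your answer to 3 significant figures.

Q = 14.9 × 648 = 9655 C
n(e⁻) = 9655 / 96500 = 0.1001 mol
K⁺ + e⁻ → K, so theoretical m(K) = 0.1001 × 39.10 = 3.914 g
Actual mass = 77.2% × 3.914 = 3.02 g

3.02 g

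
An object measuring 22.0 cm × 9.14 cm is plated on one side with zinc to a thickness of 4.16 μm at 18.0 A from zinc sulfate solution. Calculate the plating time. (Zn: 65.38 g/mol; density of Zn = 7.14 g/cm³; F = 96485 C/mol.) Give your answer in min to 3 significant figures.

Plated area = 22.0 × 9.14 = 201.1 cm²
Volume = 201.1 × 4.16×10⁻⁴ cm = 0.08366 cm³
m(Zn) = 0.08366 × 7.14 = 0.5973 g
n(Zn) = 0.5973 / 65.38 = 0.009136 mol; n(e⁻) = 2 × 0.009136 = 0.01827 mol
Q = 0.01827 × 96485 = 1763 C
t = 1763 / 18.0 = 97.94 s = 1.63 min

1.63 min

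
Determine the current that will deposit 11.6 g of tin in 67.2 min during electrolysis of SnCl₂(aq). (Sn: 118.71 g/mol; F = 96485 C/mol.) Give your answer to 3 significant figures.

4.68 A

n(Sn) = 11.6 / 118.71 = 0.09772 mol
Sn²⁺ + 2e⁻ → Sn, so n(e⁻) = 2 × 0.09772 = 0.1954 mol
Q = 0.1954 × 96485 = 18850 C
I = Q / t = 18850 / 4032 s = 4.68 A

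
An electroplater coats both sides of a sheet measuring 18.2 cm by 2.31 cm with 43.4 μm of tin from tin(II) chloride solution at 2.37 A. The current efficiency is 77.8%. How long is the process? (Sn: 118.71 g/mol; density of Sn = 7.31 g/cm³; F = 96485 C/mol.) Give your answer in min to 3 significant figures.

39.2 min

Plated area = 2 × 18.2 × 2.31 = 84.08 cm²
Volume = 84.08 × 43.4×10⁻⁴ cm = 0.3649 cm³
m(Sn) = 0.3649 × 7.31 = 2.667 g
n(Sn) = 2.667 / 118.71 = 0.02247 mol; n(e⁻) = 2 × 0.02247 = 0.04494 mol
Q = 0.04494 × 96485 / 0.778 = 5573 C
t = 5573 / 2.37 = 2351 s = 39.2 min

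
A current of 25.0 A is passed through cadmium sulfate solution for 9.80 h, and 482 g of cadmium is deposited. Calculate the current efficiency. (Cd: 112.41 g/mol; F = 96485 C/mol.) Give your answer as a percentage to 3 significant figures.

Q = 25.0 × 35280 = 8.820×10^5 C
n(e⁻) = 8.820×10^5 / 96485 = 9.141 mol
Cd²⁺ + 2e⁻ → Cd, so theoretical n(Cd) = 4.571 mol → 513.8 g
Efficiency = 482 / 513.8 = 0.9381 = 93.8%

93.8%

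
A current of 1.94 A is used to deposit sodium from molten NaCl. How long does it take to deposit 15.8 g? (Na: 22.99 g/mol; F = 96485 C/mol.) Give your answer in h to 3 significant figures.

9.49 h

n(Na) = 15.8 / 22.99 = 0.6873 mol
Na⁺ + e⁻ → Na, so n(e⁻) = 0.6873 mol
Q = 0.6873 × 96485 = 66310 C
t = Q / I = 66310 / 1.94 = 34180 s = 9.49 h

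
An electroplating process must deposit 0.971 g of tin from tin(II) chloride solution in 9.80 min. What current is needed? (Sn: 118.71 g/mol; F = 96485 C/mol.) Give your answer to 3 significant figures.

n(Sn) = 0.971 / 118.71 = 0.008180 mol
Sn²⁺ + 2e⁻ → Sn, so n(e⁻) = 2 × 0.008180 = 0.01636 mol
Q = 0.01636 × 96485 = 1578 C
I = Q / t = 1578 / 588 s = 2.68 A

2.68 A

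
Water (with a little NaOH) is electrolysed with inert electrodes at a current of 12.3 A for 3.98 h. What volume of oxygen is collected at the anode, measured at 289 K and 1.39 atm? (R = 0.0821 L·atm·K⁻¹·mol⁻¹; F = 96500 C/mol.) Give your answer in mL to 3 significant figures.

7790 mL

Q = 12.3 A × 14328 s = 1.762×10^5 C
Moles of electrons = 1.762×10^5 / 96500 = 1.826 mol
2H₂O → O₂ + 4H⁺ + 4e⁻, so n(O₂) = 1.826 / 4 = 0.4565 mol
V = nRT/P = 0.4565 × 0.0821 × 289 / 1.39 = 7.792 L
= 7790 mL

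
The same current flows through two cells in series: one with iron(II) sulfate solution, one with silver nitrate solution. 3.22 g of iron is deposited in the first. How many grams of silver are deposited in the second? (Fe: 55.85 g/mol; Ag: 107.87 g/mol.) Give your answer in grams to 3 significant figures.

12.4 g

n(Fe) = 3.22 / 55.85 = 0.05765 mol
Fe²⁺ + 2e⁻ → Fe, so n(e⁻) = 2 × 0.05765 = 0.1153 mol
The cells are in series, so the same charge (and hence the same n(e⁻) = 0.1153 mol) passes through both.
Ag⁺ + e⁻ → Ag, so n(Ag) = 0.1153 mol
m(Ag) = 0.1153 × 107.87 = 12.4 g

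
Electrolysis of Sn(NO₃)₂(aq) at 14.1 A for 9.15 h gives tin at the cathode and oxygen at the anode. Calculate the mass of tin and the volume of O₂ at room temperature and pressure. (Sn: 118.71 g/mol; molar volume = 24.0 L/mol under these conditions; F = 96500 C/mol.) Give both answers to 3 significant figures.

Q = 14.1 × 32940 = 4.645×10^5 C; n(e⁻) = 4.645×10^5 / 96500 = 4.813 mol
Cathode: Sn²⁺ + 2e⁻ → Sn → n(Sn) = 4.813/2 = 2.407 mol → 286 g
Anode: 2H₂O → O₂ + 4H⁺ + 4e⁻ → n(O₂) = 4.813/4 = 1.203 mol → 28.9 L

286 g Sn; 28.9 L O₂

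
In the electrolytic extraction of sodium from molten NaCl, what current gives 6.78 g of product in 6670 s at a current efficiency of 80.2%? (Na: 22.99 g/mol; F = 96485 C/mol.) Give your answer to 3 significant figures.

n(Na) = 6.78 / 22.99 = 0.2949 mol
Na⁺ + e⁻ → Na, so n(e⁻) = 0.2949 mol
Q = 0.2949 × 96485 / 0.802 = 35480 C
I = Q / t = 35480 / 6670 s = 5.32 A

5.32 A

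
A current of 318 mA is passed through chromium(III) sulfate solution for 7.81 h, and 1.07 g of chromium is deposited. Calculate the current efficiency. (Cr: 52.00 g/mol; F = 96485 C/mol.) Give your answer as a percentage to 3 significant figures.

Q = 0.318 × 28116 = 8941 C
n(e⁻) = 8941 / 96485 = 0.09267 mol
Cr³⁺ + 3e⁻ → Cr, so theoretical n(Cr) = 0.03089 mol → 1.606 g
Efficiency = 1.07 / 1.606 = 0.6663 = 66.6%

66.6%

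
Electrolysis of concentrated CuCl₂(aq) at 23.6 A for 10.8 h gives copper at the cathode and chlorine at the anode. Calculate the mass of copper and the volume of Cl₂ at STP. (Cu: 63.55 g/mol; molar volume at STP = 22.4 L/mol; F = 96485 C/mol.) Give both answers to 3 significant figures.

302 g Cu; 107 L Cl₂

Q = 23.6 × 38880 = 9.176×10^5 C; n(e⁻) = 9.176×10^5 / 96485 = 9.510 mol
Cathode: Cu²⁺ + 2e⁻ → Cu → n(Cu) = 9.510/2 = 4.755 mol → 302 g
Anode: 2Cl⁻ → Cl₂ + 2e⁻ → n(Cl₂) = 9.510/2 = 4.755 mol → 107 L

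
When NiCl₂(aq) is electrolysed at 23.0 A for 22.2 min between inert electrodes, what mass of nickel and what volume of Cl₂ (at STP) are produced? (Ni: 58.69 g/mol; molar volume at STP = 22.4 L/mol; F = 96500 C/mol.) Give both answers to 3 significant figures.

9.32 g Ni; 3.56 L Cl₂

Q = 23.0 × 1332 = 30640 C; n(e⁻) = 30640 / 96500 = 0.3175 mol
Cathode: Ni²⁺ + 2e⁻ → Ni → n(Ni) = 0.3175/2 = 0.1588 mol → 9.32 g
Anode: 2Cl⁻ → Cl₂ + 2e⁻ → n(Cl₂) = 0.3175/2 = 0.1588 mol → 3.56 L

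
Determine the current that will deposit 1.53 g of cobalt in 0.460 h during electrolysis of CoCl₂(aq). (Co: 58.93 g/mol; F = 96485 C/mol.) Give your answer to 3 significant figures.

3.03 A

n(Co) = 1.53 / 58.93 = 0.02596 mol
Co²⁺ + 2e⁻ → Co, so n(e⁻) = 2 × 0.02596 = 0.05192 mol
Q = 0.05192 × 96485 = 5010 C
I = Q / t = 5010 / 1656 s = 3.03 A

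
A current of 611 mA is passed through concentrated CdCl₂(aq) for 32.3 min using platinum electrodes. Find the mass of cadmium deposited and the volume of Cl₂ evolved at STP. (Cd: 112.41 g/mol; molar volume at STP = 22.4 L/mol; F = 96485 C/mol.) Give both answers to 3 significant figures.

0.690 g Cd; 0.137 L Cl₂

Q = 0.611 × 1938 = 1184 C; n(e⁻) = 1184 / 96485 = 0.01227 mol
Cathode: Cd²⁺ + 2e⁻ → Cd → n(Cd) = 0.01227/2 = 0.006135 mol → 0.690 g
Anode: 2Cl⁻ → Cl₂ + 2e⁻ → n(Cl₂) = 0.01227/2 = 0.006135 mol → 0.137 L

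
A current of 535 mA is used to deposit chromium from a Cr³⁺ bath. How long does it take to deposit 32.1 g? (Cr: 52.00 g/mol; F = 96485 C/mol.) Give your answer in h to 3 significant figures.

92.8 h

n(Cr) = 32.1 / 52.00 = 0.6173 mol
Cr³⁺ + 3e⁻ → Cr, so n(e⁻) = 3 × 0.6173 = 1.852 mol
Q = 1.852 × 96485 = 1.787×10^5 C
t = Q / I = 1.787×10^5 / 0.535 = 3.340×10^5 s = 92.8 h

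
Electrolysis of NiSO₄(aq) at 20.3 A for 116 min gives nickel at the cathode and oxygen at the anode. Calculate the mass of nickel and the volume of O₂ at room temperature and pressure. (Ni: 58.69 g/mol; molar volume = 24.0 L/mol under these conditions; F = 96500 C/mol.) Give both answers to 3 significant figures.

Q = 20.3 × 6960 = 1.413×10^5 C; n(e⁻) = 1.413×10^5 / 96500 = 1.464 mol
Cathode: Ni²⁺ + 2e⁻ → Ni → n(Ni) = 1.464/2 = 0.7320 mol → 43.0 g
Anode: 2H₂O → O₂ + 4H⁺ + 4e⁻ → n(O₂) = 1.464/4 = 0.3660 mol → 8.78 L

43.0 g Ni; 8.78 L O₂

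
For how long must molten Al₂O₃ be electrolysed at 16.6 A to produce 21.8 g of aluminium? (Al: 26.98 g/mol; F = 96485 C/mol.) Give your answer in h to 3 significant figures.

n(Al) = 21.8 / 26.98 = 0.8080 mol
Al³⁺ + 3e⁻ → Al, so n(e⁻) = 3 × 0.8080 = 2.424 mol
Q = 2.424 × 96485 = 2.339×10^5 C
t = Q / I = 2.339×10^5 / 16.6 = 14090 s = 3.91 h

3.91 h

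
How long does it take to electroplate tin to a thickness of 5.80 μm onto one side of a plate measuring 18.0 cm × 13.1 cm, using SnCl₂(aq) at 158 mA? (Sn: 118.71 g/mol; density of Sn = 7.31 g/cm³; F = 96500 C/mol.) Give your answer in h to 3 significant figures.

Plated area = 18.0 × 13.1 = 235.8 cm²
Volume = 235.8 × 5.80×10⁻⁴ cm = 0.1368 cm³
m(Sn) = 0.1368 × 7.31 = 1.000 g
n(Sn) = 1.000 / 118.71 = 0.008424 mol; n(e⁻) = 2 × 0.008424 = 0.01685 mol
Q = 0.01685 × 96500 = 1626 C
t = 1626 / 0.158 = 10290 s = 2.86 h

2.86 h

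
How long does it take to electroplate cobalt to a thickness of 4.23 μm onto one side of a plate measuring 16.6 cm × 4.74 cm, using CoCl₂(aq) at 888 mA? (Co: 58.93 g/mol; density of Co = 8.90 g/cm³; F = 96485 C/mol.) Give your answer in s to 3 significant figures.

Plated area = 16.6 × 4.74 = 78.68 cm²
Volume = 78.68 × 4.23×10⁻⁴ cm = 0.03328 cm³
m(Co) = 0.03328 × 8.90 = 0.2962 g
n(Co) = 0.2962 / 58.93 = 0.005026 mol; n(e⁻) = 2 × 0.005026 = 0.01005 mol
Q = 0.01005 × 96485 = 969.7 C
t = 969.7 / 0.888 = 1092 s

1090 s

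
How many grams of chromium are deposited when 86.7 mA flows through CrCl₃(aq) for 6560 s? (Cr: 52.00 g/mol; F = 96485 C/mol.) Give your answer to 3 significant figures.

Charge passed = 0.0867 × 6560 = 568.8 C
n(e⁻) = 568.8 / 96485 = 0.005895 mol
Cr³⁺ + 3e⁻ → Cr, so n(Cr) = 0.005895 / 3 = 0.001965 mol
m = 0.001965 × 52.00 = 0.102 g

0.102 g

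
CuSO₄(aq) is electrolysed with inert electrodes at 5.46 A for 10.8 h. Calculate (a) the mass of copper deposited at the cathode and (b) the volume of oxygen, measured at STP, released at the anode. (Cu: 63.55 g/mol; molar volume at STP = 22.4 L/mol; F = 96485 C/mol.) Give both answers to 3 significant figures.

Q = 5.46 × 38880 = 2.123×10^5 C; n(e⁻) = 2.123×10^5 / 96485 = 2.200 mol
Cathode: Cu²⁺ + 2e⁻ → Cu → n(Cu) = 2.200/2 = 1.100 mol → 69.9 g
Anode: 2H₂O → O₂ + 4H⁺ + 4e⁻ → n(O₂) = 2.200/4 = 0.5500 mol → 12.3 L

69.9 g Cu; 12.3 L O₂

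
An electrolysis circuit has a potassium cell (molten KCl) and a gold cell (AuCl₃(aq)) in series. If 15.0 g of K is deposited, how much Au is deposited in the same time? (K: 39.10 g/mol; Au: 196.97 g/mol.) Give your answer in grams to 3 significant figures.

n(K) = 15.0 / 39.10 = 0.3836 mol
K⁺ + e⁻ → K, so n(e⁻) = 0.3836 mol
In series, the same 0.3836 mol of electrons flows through the second cell.
Au³⁺ + 3e⁻ → Au, so n(Au) = 0.3836 / 3 = 0.1279 mol
m(Au) = 0.1279 × 196.97 = 25.2 g

25.2 g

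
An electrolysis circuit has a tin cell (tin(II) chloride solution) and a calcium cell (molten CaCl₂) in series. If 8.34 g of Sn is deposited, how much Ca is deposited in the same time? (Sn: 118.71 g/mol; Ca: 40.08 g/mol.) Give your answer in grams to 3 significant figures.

n(Sn) = 8.34 / 118.71 = 0.07026 mol
Sn²⁺ + 2e⁻ → Sn, so n(e⁻) = 2 × 0.07026 = 0.1405 mol
Since the cells are in series, n(e⁻) in the Ca cell is also 0.1405 mol.
Ca²⁺ + 2e⁻ → Ca, so n(Ca) = 0.1405 / 2 = 0.07025 mol
m(Ca) = 0.07025 × 40.08 = 2.82 g

2.82 g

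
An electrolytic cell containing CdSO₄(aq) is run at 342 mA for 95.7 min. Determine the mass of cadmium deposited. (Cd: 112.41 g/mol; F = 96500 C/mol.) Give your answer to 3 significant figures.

Q = 0.342 A × 5742 s = 1964 C
Moles of electrons = 1964 / 96500 = 0.02035 mol
Cd²⁺ + 2e⁻ → Cd, so n(Cd) = 0.02035 / 2 = 0.01018 mol
m = 0.01018 × 112.41 = 1.14 g

1.14 g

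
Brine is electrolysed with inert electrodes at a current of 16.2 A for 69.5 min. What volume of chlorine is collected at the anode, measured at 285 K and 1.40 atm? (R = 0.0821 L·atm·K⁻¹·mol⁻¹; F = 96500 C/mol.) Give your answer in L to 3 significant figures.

5.85 L

Q = It = 16.2 × 4170 = 67550 C
n(e⁻) = Q/F = 67550/96500 = 0.7000 mol
2Cl⁻ → Cl₂ + 2e⁻, so n(Cl₂) = 0.7000 / 2 = 0.3500 mol
V = nRT/P = 0.3500 × 0.0821 × 285 / 1.40 = 5.850 L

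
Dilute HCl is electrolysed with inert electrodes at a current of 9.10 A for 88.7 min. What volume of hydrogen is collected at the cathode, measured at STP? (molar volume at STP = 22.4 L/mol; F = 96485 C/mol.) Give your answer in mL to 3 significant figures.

Q = 9.10 A × 5322 s = 48430 C
Moles of electrons = 48430 / 96485 = 0.5019 mol
2H⁺ + 2e⁻ → H₂, so n(H₂) = 0.5019 / 2 = 0.2510 mol
V = 0.2510 × 22.4 = 5.622 L
= 5620 mL

5620 mL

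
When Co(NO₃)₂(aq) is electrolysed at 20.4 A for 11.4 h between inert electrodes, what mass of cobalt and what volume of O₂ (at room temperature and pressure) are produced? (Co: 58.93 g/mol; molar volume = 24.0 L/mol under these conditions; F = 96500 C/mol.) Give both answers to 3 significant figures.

256 g Co; 52.1 L O₂

Q = 20.4 × 41040 = 8.372×10^5 C; n(e⁻) = 8.372×10^5 / 96500 = 8.676 mol
Cathode: Co²⁺ + 2e⁻ → Co → n(Co) = 8.676/2 = 4.338 mol → 256 g
Anode: 2H₂O → O₂ + 4H⁺ + 4e⁻ → n(O₂) = 8.676/4 = 2.169 mol → 52.1 L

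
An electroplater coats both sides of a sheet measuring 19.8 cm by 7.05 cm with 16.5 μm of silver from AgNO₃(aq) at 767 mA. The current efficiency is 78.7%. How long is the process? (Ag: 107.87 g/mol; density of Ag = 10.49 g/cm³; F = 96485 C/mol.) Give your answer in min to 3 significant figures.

119 min

Plated area = 2 × 19.8 × 7.05 = 279.2 cm²
Volume = 279.2 × 16.5×10⁻⁴ cm = 0.4607 cm³
m(Ag) = 0.4607 × 10.49 = 4.833 g
n(Ag) = 4.833 / 107.87 = 0.04480 mol; n(e⁻) = 0.04480 mol
Q = 0.04480 × 96485 / 0.787 = 5492 C
t = 5492 / 0.767 = 7160 s = 119 min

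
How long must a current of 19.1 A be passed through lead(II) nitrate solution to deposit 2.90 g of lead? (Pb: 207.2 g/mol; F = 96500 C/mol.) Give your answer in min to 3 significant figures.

2.36 min

n(Pb) = 2.90 / 207.2 = 0.01400 mol
Pb²⁺ + 2e⁻ → Pb, so n(e⁻) = 2 × 0.01400 = 0.02800 mol
Q = 0.02800 × 96500 = 2702 C
t = Q / I = 2702 / 19.1 = 141.5 s = 2.36 min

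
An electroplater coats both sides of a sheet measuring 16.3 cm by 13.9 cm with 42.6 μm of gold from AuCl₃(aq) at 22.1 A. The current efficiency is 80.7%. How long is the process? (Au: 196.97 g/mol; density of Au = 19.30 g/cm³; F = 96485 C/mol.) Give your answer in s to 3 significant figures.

Plated area = 2 × 16.3 × 13.9 = 453.1 cm²
Volume = 453.1 × 42.6×10⁻⁴ cm = 1.930 cm³
m(Au) = 1.930 × 19.30 = 37.25 g
n(Au) = 37.25 / 196.97 = 0.1891 mol; n(e⁻) = 3 × 0.1891 = 0.5673 mol
Q = 0.5673 × 96485 / 0.807 = 67830 C
t = 67830 / 22.1 = 3069 s

3070 s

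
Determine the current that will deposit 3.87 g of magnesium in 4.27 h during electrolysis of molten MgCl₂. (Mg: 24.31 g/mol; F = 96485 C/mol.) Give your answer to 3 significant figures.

2.00 A

n(Mg) = 3.87 / 24.31 = 0.1592 mol
Mg²⁺ + 2e⁻ → Mg, so n(e⁻) = 2 × 0.1592 = 0.3184 mol
Q = 0.3184 × 96485 = 30720 C
I = Q / t = 30720 / 15372 s = 2.00 A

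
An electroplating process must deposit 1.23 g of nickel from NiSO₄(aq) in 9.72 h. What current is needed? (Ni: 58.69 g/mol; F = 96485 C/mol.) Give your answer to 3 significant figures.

0.116 A

n(Ni) = 1.23 / 58.69 = 0.02096 mol
Ni²⁺ + 2e⁻ → Ni, so n(e⁻) = 2 × 0.02096 = 0.04192 mol
Q = 0.04192 × 96485 = 4045 C
I = Q / t = 4045 / 34992 s = 0.116 A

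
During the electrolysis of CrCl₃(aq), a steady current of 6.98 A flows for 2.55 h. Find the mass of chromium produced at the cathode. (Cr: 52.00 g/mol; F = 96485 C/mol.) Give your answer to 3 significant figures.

Charge passed = 6.98 × 9180 = 64080 C
Moles of electrons = 64080 / 96485 = 0.6641 mol
Cr³⁺ + 3e⁻ → Cr, so n(Cr) = 0.6641 / 3 = 0.2214 mol
m = 0.2214 × 52.00 = 11.5 g

11.5 g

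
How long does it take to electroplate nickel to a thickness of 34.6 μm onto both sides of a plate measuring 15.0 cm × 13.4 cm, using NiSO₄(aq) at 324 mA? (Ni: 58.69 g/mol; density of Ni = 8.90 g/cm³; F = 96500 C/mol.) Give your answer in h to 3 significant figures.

34.9 h

Plated area = 2 × 15.0 × 13.4 = 402.0 cm²
Volume = 402.0 × 34.6×10⁻⁴ cm = 1.391 cm³
m(Ni) = 1.391 × 8.90 = 12.38 g
n(Ni) = 12.38 / 58.69 = 0.2109 mol; n(e⁻) = 2 × 0.2109 = 0.4218 mol
Q = 0.4218 × 96500 = 40700 C
t = 40700 / 0.324 = 1.256×10^5 s = 34.9 h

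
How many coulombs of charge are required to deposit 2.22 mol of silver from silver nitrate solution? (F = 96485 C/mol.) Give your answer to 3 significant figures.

Ag⁺ + e⁻ → Ag, so n(e⁻) = 1 × 2.22 = 2.220 mol
Q = 2.220 × 96485 = 2.142×10^5 C

2.14×10^5 C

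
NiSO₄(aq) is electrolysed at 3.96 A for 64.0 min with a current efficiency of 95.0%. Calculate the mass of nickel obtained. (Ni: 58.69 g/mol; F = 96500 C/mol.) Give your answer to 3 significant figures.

Q = 3.96 × 3840 = 15210 C
n(e⁻) = 15210 / 96500 = 0.1576 mol
Ni²⁺ + 2e⁻ → Ni, so theoretical m(Ni) = 0.07880 × 58.69 = 4.625 g
Actual mass = 95.0% × 4.625 = 4.39 g

4.39 g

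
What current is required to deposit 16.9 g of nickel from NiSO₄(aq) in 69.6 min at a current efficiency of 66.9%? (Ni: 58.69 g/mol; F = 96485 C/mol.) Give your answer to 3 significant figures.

19.9 A

n(Ni) = 16.9 / 58.69 = 0.2880 mol
Ni²⁺ + 2e⁻ → Ni, so n(e⁻) = 2 × 0.2880 = 0.5760 mol
Q = 0.5760 × 96485 / 0.669 = 83070 C
I = Q / t = 83070 / 4176 s = 19.9 A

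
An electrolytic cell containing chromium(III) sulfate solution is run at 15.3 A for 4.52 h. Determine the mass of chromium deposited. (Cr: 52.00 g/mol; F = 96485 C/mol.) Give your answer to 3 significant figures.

44.7 g

Charge passed = 15.3 × 16272 = 2.490×10^5 C
n(e⁻) = Q/F = 2.490×10^5/96485 = 2.581 mol
Cr³⁺ + 3e⁻ → Cr, so n(Cr) = 2.581 / 3 = 0.8603 mol
m = 0.8603 × 52.00 = 44.7 g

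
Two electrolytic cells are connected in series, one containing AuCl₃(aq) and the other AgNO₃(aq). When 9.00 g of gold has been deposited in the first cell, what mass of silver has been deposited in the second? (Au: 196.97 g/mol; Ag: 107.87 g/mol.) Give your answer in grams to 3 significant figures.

n(Au) = 9.00 / 196.97 = 0.04569 mol
Au³⁺ + 3e⁻ → Au, so n(e⁻) = 3 × 0.04569 = 0.1371 mol
In series, the same 0.1371 mol of electrons flows through the second cell.
Ag⁺ + e⁻ → Ag, so n(Ag) = 0.1371 mol
m(Ag) = 0.1371 × 107.87 = 14.8 g

14.8 g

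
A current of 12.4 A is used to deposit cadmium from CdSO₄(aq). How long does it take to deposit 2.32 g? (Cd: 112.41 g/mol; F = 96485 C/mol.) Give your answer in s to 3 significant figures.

321 s

n(Cd) = 2.32 / 112.41 = 0.02064 mol
Cd²⁺ + 2e⁻ → Cd, so n(e⁻) = 2 × 0.02064 = 0.04128 mol
Q = 0.04128 × 96485 = 3983 C
t = Q / I = 3983 / 12.4 = 321.2 s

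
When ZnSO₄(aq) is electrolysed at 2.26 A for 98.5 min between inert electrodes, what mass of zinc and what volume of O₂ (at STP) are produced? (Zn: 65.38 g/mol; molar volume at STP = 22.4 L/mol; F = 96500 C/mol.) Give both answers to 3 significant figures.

4.52 g Zn; 0.775 L O₂

Q = 2.26 × 5910 = 13360 C; n(e⁻) = 13360 / 96500 = 0.1384 mol
Cathode: Zn²⁺ + 2e⁻ → Zn → n(Zn) = 0.1384/2 = 0.06920 mol → 4.52 g
Anode: 2H₂O → O₂ + 4H⁺ + 4e⁻ → n(O₂) = 0.1384/4 = 0.03460 mol → 0.775 L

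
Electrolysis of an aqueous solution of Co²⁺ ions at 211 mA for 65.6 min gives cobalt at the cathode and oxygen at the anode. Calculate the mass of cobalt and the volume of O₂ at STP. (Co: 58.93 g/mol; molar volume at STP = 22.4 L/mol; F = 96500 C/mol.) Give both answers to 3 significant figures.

Q = 0.211 × 3936 = 830.5 C; n(e⁻) = 830.5 / 96500 = 0.008606 mol
Cathode: Co²⁺ + 2e⁻ → Co → n(Co) = 0.008606/2 = 0.004303 mol → 0.254 g
Anode: 2H₂O → O₂ + 4H⁺ + 4e⁻ → n(O₂) = 0.008606/4 = 0.002152 mol → 0.0482 L

0.254 g Co; 0.0482 L O₂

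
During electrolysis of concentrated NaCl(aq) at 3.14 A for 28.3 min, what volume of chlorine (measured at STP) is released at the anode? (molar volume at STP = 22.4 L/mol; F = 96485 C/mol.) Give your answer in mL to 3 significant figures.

619 mL

Q = It = 3.14 × 1698 = 5332 C
n(e⁻) = Q/F = 5332/96485 = 0.05526 mol
2Cl⁻ → Cl₂ + 2e⁻, so n(Cl₂) = 0.05526 / 2 = 0.02763 mol
V = 0.02763 × 22.4 = 0.6189 L
= 619 mL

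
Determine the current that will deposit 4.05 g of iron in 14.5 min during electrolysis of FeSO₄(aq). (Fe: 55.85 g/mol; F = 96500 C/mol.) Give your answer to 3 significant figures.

n(Fe) = 4.05 / 55.85 = 0.07252 mol
Fe²⁺ + 2e⁻ → Fe, so n(e⁻) = 2 × 0.07252 = 0.1450 mol
Q = 0.1450 × 96500 = 13990 C
I = Q / t = 13990 / 870 s = 16.1 A

16.1 A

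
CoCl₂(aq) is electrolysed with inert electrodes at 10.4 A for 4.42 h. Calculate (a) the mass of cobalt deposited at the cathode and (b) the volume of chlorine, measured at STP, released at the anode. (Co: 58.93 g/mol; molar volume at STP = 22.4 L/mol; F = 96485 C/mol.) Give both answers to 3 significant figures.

Q = 10.4 × 15912 = 1.655×10^5 C; n(e⁻) = 1.655×10^5 / 96485 = 1.715 mol
Cathode: Co²⁺ + 2e⁻ → Co → n(Co) = 1.715/2 = 0.8575 mol → 50.5 g
Anode: 2Cl⁻ → Cl₂ + 2e⁻ → n(Cl₂) = 1.715/2 = 0.8575 mol → 19.2 L

50.5 g Co; 19.2 L Cl₂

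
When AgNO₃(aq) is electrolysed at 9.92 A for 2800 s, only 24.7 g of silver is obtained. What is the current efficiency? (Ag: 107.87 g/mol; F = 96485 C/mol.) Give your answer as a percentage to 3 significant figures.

79.5%

Q = 9.92 × 2800 = 27780 C
n(e⁻) = 27780 / 96485 = 0.2879 mol
Ag⁺ + e⁻ → Ag, so theoretical n(Ag) = 0.2879 mol → 31.06 g
Efficiency = 24.7 / 31.06 = 0.7952 = 79.5%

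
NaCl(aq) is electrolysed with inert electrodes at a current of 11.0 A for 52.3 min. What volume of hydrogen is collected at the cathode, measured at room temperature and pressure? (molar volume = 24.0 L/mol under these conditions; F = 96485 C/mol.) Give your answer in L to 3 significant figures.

4.29 L

Q = It = 11.0 × 3138 = 34520 C
Moles of electrons = 34520 / 96485 = 0.3578 mol
2H⁺ + 2e⁻ → H₂, so n(H₂) = 0.3578 / 2 = 0.1789 mol
V = 0.1789 × 24.0 = 4.294 L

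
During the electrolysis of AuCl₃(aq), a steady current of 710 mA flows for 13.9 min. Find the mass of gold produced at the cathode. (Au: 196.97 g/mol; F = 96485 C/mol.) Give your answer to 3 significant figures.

Q = 0.710 A × 834 s = 592.1 C
n(e⁻) = 592.1 / 96485 = 0.006137 mol
Au³⁺ + 3e⁻ → Au, so n(Au) = 0.006137 / 3 = 0.002046 mol
m = 0.002046 × 196.97 = 0.403 g

0.403 g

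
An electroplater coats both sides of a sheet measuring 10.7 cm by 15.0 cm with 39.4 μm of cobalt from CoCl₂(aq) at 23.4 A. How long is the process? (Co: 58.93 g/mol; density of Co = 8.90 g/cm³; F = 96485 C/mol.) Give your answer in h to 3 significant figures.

0.438 h

Plated area = 2 × 10.7 × 15.0 = 321.0 cm²
Volume = 321.0 × 39.4×10⁻⁴ cm = 1.265 cm³
m(Co) = 1.265 × 8.90 = 11.26 g
n(Co) = 11.26 / 58.93 = 0.1911 mol; n(e⁻) = 2 × 0.1911 = 0.3822 mol
Q = 0.3822 × 96485 = 36880 C
t = 36880 / 23.4 = 1576 s = 0.438 h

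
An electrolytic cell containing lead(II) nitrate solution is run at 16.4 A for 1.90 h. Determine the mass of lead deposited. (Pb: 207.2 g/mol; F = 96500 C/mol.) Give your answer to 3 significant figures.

120 g

Q = 16.4 A × 6840 s = 1.122×10^5 C
n(e⁻) = Q/F = 1.122×10^5/96500 = 1.163 mol
Pb²⁺ + 2e⁻ → Pb, so n(Pb) = 1.163 / 2 = 0.5815 mol
m = 0.5815 × 207.2 = 120 g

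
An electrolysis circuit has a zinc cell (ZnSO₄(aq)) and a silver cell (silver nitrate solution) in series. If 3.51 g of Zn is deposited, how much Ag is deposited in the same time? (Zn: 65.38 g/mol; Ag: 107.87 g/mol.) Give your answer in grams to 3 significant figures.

11.6 g

n(Zn) = 3.51 / 65.38 = 0.05369 mol
Zn²⁺ + 2e⁻ → Zn, so n(e⁻) = 2 × 0.05369 = 0.1074 mol
Same current for the same time ⇒ same n(e⁻) = 0.1074 mol in both cells.
Ag⁺ + e⁻ → Ag, so n(Ag) = 0.1074 mol
m(Ag) = 0.1074 × 107.87 = 11.6 g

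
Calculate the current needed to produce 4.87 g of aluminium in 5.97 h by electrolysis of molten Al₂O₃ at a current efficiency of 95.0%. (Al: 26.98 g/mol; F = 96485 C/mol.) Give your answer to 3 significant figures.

2.56 A

n(Al) = 4.87 / 26.98 = 0.1805 mol
Al³⁺ + 3e⁻ → Al, so n(e⁻) = 3 × 0.1805 = 0.5415 mol
Q = 0.5415 × 96485 / 0.950 = 55000 C
I = Q / t = 55000 / 21492 s = 2.56 A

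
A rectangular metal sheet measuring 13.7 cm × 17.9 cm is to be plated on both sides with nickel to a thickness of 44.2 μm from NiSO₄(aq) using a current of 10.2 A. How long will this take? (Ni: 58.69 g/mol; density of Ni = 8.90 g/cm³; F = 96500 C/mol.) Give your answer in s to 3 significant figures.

6220 s

Plated area = 2 × 13.7 × 17.9 = 490.5 cm²
Volume = 490.5 × 44.2×10⁻⁴ cm = 2.168 cm³
m(Ni) = 2.168 × 8.90 = 19.30 g
n(Ni) = 19.30 / 58.69 = 0.3288 mol; n(e⁻) = 2 × 0.3288 = 0.6576 mol
Q = 0.6576 × 96500 = 63460 C
t = 63460 / 10.2 = 6222 s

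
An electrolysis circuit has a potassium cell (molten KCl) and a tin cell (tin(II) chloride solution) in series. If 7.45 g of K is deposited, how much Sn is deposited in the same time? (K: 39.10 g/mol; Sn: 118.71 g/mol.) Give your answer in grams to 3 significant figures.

n(K) = 7.45 / 39.10 = 0.1905 mol
K⁺ + e⁻ → K, so n(e⁻) = 0.1905 mol
The cells are in series, so the same charge (and hence the same n(e⁻) = 0.1905 mol) passes through both.
Sn²⁺ + 2e⁻ → Sn, so n(Sn) = 0.1905 / 2 = 0.09525 mol
m(Sn) = 0.09525 × 118.71 = 11.3 g

11.3 g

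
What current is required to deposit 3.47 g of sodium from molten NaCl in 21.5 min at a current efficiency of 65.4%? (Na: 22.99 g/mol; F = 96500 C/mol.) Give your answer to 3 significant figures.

n(Na) = 3.47 / 22.99 = 0.1509 mol
Na⁺ + e⁻ → Na, so n(e⁻) = 0.1509 mol
Q = 0.1509 × 96500 / 0.654 = 22270 C
I = Q / t = 22270 / 1290 s = 17.3 A

17.3 A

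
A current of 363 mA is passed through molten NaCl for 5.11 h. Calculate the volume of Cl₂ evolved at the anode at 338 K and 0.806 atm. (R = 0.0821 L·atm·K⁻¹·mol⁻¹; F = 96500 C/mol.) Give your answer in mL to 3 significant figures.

1190 mL

Charge passed = 0.363 × 18396 = 6678 C
Moles of electrons = 6678 / 96500 = 0.06920 mol
2Cl⁻ → Cl₂ + 2e⁻, so n(Cl₂) = 0.06920 / 2 = 0.03460 mol
V = nRT/P = 0.03460 × 0.0821 × 338 / 0.806 = 1.191 L
= 1190 mL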